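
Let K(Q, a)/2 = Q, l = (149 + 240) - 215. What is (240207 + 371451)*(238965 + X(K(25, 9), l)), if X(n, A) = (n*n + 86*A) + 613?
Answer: 157221795636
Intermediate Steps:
l = 174 (l = 389 - 215 = 174)
K(Q, a) = 2*Q
X(n, A) = 613 + n² + 86*A (X(n, A) = (n² + 86*A) + 613 = 613 + n² + 86*A)
(240207 + 371451)*(238965 + X(K(25, 9), l)) = (240207 + 371451)*(238965 + (613 + (2*25)² + 86*174)) = 611658*(238965 + (613 + 50² + 14964)) = 611658*(238965 + (613 + 2500 + 14964)) = 611658*(238965 + 18077) = 611658*257042 = 157221795636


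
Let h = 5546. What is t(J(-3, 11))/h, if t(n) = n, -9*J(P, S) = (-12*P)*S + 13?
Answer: -409/49914 ≈ -0.0081941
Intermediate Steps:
J(P, S) = -13/9 + 4*P*S/3 (J(P, S) = -((-12*P)*S + 13)/9 = -(-12*P*S + 13)/9 = -(13 - 12*P*S)/9 = -13/9 + 4*P*S/3)
t(J(-3, 11))/h = (-13/9 + (4/3)*(-3)*11)/5546 = (-13/9 - 44)*(1/5546) = -409/9*1/5546 = -409/49914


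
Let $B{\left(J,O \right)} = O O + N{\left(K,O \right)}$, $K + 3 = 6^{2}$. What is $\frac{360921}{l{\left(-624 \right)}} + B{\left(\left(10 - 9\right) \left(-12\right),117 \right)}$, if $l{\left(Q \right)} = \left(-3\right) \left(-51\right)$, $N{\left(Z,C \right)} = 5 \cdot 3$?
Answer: $\frac{819211}{51} \approx 16063.0$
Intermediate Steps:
$K = 33$ ($K = -3 + 6^{2} = -3 + 36 = 33$)
$N{\left(Z,C \right)} = 15$
$B{\left(J,O \right)} = 15 + O^{2}$ ($B{\left(J,O \right)} = O O + 15 = O^{2} + 15 = 15 + O^{2}$)
$l{\left(Q \right)} = 153$
$\frac{360921}{l{\left(-624 \right)}} + B{\left(\left(10 - 9\right) \left(-12\right),117 \right)} = \frac{360921}{153} + \left(15 + 117^{2}\right) = 360921 \cdot \frac{1}{153} + \left(15 + 13689\right) = \frac{120307}{51} + 13704 = \frac{819211}{51}$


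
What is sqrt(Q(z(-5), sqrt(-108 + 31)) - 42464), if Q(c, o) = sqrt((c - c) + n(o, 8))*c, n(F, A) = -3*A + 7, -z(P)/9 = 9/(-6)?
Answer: sqrt(-169856 + 54*I*sqrt(17))/2 ≈ 0.13506 + 206.07*I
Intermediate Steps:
z(P) = 27/2 (z(P) = -81/(-6) = -81*(-1)/6 = -9*(-3/2) = 27/2)
n(F, A) = 7 - 3*A
Q(c, o) = I*c*sqrt(17) (Q(c, o) = sqrt((c - c) + (7 - 3*8))*c = sqrt(0 + (7 - 24))*c = sqrt(0 - 17)*c = sqrt(-17)*c = (I*sqrt(17))*c = I*c*sqrt(17))
sqrt(Q(z(-5), sqrt(-108 + 31)) - 42464) = sqrt(I*(27/2)*sqrt(17) - 42464) = sqrt(27*I*sqrt(17)/2 - 42464) = sqrt(-42464 + 27*I*sqrt(17)/2)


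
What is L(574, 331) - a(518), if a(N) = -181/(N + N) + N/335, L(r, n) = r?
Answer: 198736427/347060 ≈ 572.63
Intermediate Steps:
a(N) = -181/(2*N) + N/335 (a(N) = -181*1/(2*N) + N*(1/335) = -181/(2*N) + N/335)
L(574, 331) - a(518) = 574 - (-181/2/518 + (1/335)*518) = 574 - (-181/2*1/518 + 518/335) = 574 - (-181/1036 + 518/335) = 574 - 1*476013/347060 = 574 - 476013/347060 = 198736427/347060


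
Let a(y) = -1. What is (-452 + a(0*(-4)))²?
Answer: 205209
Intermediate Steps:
(-452 + a(0*(-4)))² = (-452 - 1)² = (-453)² = 205209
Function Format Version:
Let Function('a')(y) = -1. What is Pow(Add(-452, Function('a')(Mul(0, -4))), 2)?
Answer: 205209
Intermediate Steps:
Pow(Add(-452, Function('a')(Mul(0, -4))), 2) = Pow(Add(-452, -1), 2) = Pow(-453, 2) = 205209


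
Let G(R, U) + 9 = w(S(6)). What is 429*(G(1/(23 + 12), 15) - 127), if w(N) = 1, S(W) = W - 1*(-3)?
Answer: -57915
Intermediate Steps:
S(W) = 3 + W (S(W) = W + 3 = 3 + W)
G(R, U) = -8 (G(R, U) = -9 + 1 = -8)
429*(G(1/(23 + 12), 15) - 127) = 429*(-8 - 127) = 429*(-135) = -57915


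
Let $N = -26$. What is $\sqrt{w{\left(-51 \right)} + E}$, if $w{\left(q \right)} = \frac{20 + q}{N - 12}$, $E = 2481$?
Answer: $\frac{\sqrt{3583742}}{38} \approx 49.818$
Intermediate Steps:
$w{\left(q \right)} = - \frac{10}{19} - \frac{q}{38}$ ($w{\left(q \right)} = \frac{20 + q}{-26 - 12} = \frac{20 + q}{-38} = \left(20 + q\right) \left(- \frac{1}{38}\right) = - \frac{10}{19} - \frac{q}{38}$)
$\sqrt{w{\left(-51 \right)} + E} = \sqrt{\left(- \frac{10}{19} - - \frac{51}{38}\right) + 2481} = \sqrt{\left(- \frac{10}{19} + \frac{51}{38}\right) + 2481} = \sqrt{\frac{31}{38} + 2481} = \sqrt{\frac{94309}{38}} = \frac{\sqrt{3583742}}{38}$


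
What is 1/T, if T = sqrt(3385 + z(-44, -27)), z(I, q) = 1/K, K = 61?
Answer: sqrt(5246)/4214 ≈ 0.017188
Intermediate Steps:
z(I, q) = 1/61
T = 49*sqrt(5246)/61 (T = sqrt(3385 + 1/61) = sqrt(206486/61) = 49*sqrt(5246)/61 ≈ 58.181)
1/T = 1/(49*sqrt(5246)/61) = sqrt(5246)/4214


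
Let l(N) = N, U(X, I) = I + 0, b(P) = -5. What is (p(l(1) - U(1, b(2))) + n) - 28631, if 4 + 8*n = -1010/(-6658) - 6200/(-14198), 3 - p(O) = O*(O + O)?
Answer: -175036094419/6098728 ≈ -28700.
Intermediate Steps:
U(X, I) = I
p(O) = 3 - 2*O² (p(O) = 3 - O*(O + O) = 3 - O*2*O = 3 - 2*O²)
n = -2600819/6098728 (n = -½ + (-1010/(-6658) - 6200/(-14198))/8 = -½ + (-1010*(-1/6658) - 6200*(-1/14198))/8 = -½ + (505/3329 + 100/229)/8 = -½ + (⅛)*(448545/762341) = -½ + 448545/6098728 = -2600819/6098728 ≈ -0.42645)
(p(l(1) - U(1, b(2))) + n) - 28631 = ((3 - 2*(1 - 1*(-5))²) - 2600819/6098728) - 28631 = ((3 - 2*(1 + 5)²) - 2600819/6098728) - 28631 = ((3 - 2*6²) - 2600819/6098728) - 28631 = ((3 - 2*36) - 2600819/6098728) - 28631 = ((3 - 72) - 2600819/6098728) - 28631 = (-69 - 2600819/6098728) - 28631 = -423413051/6098728 - 28631 = -175036094419/6098728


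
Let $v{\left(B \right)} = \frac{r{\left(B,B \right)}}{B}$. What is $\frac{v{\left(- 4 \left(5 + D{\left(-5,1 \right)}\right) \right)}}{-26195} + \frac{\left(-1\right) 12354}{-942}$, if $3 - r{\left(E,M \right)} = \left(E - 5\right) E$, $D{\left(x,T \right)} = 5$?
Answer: $\frac{2157138071}{164504600} \approx 13.113$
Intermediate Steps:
$r{\left(E,M \right)} = 3 - E \left(-5 + E\right)$ ($r{\left(E,M \right)} = 3 - \left(E - 5\right) E = 3 - \left(-5 + E\right) E = 3 - E \left(-5 + E\right)$)
$v{\left(B \right)} = \frac{3 - B^{2} + 5 B}{B}$
$\frac{v{\left(- 4 \left(5 + D{\left(-5,1 \right)}\right) \right)}}{-26195} + \frac{\left(-1\right) 12354}{-942} = \frac{5 - - 4 \left(5 + 5\right) + \frac{3}{\left(-4\right) \left(5 + 5\right)}}{-26195} + \frac{\left(-1\right) 12354}{-942} = \left(5 - \left(-4\right) 10 + \frac{3}{\left(-4\right) 10}\right) \left(- \frac{1}{26195}\right) - - \frac{2059}{157} = \left(5 - -40 + \frac{3}{-40}\right) \left(- \frac{1}{26195}\right) + \frac{2059}{157} = \left(5 + 40 + 3 \left(- \frac{1}{40}\right)\right) \left(- \frac{1}{26195}\right) + \frac{2059}{157} = \left(5 + 40 - \frac{3}{40}\right) \left(- \frac{1}{26195}\right) + \frac{2059}{157} = \frac{1797}{40} \left(- \frac{1}{26195}\right) + \frac{2059}{157} = - \frac{1797}{1047800} + \frac{2059}{157} = \frac{2157138071}{164504600}$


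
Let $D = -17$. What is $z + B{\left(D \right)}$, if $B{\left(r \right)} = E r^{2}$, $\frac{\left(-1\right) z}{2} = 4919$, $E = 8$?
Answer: $-7526$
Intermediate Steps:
$z = -9838$ ($z = \left(-2\right) 4919 = -9838$)
$B{\left(r \right)} = 8 r^{2}$
$z + B{\left(D \right)} = -9838 + 8 \left(-17\right)^{2} = -9838 + 8 \cdot 289 = -9838 + 2312 = -7526$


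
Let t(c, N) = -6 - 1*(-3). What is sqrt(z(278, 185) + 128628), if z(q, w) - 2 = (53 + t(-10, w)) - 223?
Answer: 3*sqrt(14273) ≈ 358.41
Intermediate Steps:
t(c, N) = -3 (t(c, N) = -6 + 3 = -3)
z(q, w) = -171 (z(q, w) = 2 + ((53 - 3) - 223) = 2 + (50 - 223) = 2 - 173 = -171)
sqrt(z(278, 185) + 128628) = sqrt(-171 + 128628) = sqrt(128457) = 3*sqrt(14273)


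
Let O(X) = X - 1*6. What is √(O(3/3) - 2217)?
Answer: I*√2222 ≈ 47.138*I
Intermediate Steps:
O(X) = -6 + X (O(X) = X - 6 = -6 + X)
√(O(3/3) - 2217) = √((-6 + 3/3) - 2217) = √((-6 + 3*(⅓)) - 2217) = √((-6 + 1) - 2217) = √(-5 - 2217) = √(-2222) = I*√2222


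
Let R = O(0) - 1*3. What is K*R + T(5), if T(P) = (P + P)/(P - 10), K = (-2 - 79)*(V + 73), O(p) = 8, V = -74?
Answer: 403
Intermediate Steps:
K = 81 (K = (-2 - 79)*(-74 + 73) = -81*(-1) = 81)
T(P) = 2*P/(-10 + P) (T(P) = (2*P)/(-10 + P) = 2*P/(-10 + P))
R = 5 (R = 8 - 1*3 = 8 - 3 = 5)
K*R + T(5) = 81*5 + 2*5/(-10 + 5) = 405 + 2*5/(-5) = 405 + 2*5*(-⅕) = 405 - 2 = 403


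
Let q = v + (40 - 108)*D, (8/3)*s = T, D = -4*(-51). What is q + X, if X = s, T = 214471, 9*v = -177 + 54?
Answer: 1596983/24 ≈ 66541.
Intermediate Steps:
v = -41/3 (v = (-177 + 54)/9 = (⅑)*(-123) = -41/3 ≈ -13.667)
D = 204
s = 643413/8 (s = (3/8)*214471 = 643413/8 ≈ 80427.)
X = 643413/8 ≈ 80427.
q = -41657/3 (q = -41/3 + (40 - 108)*204 = -41/3 - 68*204 = -41/3 - 13872 = -41657/3 ≈ -13886.)
q + X = -41657/3 + 643413/8 = 1596983/24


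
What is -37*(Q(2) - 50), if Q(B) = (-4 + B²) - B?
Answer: 1924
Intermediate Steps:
Q(B) = -4 + B² - B
-37*(Q(2) - 50) = -37*((-4 + 2² - 1*2) - 50) = -37*((-4 + 4 - 2) - 50) = -37*(-2 - 50) = -37*(-52) = 1924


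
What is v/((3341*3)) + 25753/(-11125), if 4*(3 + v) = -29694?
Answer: -227161421/74337250 ≈ -3.0558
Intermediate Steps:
v = -14853/2 (v = -3 + (1/4)*(-29694) = -3 - 14847/2 = -14853/2 ≈ -7426.5)
v/((3341*3)) + 25753/(-11125) = -14853/(2*(3341*3)) + 25753/(-11125) = -14853/2/10023 + 25753*(-1/11125) = -14853/2*1/10023 - 25753/11125 = -4951/6682 - 25753/11125 = -227161421/74337250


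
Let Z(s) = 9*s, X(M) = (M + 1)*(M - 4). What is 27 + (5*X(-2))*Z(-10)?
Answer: -2673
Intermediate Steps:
X(M) = (1 + M)*(-4 + M)
27 + (5*X(-2))*Z(-10) = 27 + (5*(-4 + (-2)**2 - 3*(-2)))*(9*(-10)) = 27 + (5*(-4 + 4 + 6))*(-90) = 27 + (5*6)*(-90) = 27 + 30*(-90) = 27 - 2700 = -2673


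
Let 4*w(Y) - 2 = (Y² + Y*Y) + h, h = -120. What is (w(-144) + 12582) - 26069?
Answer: -6297/2 ≈ -3148.5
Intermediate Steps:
w(Y) = -59/2 + Y²/2 (w(Y) = ½ + ((Y² + Y*Y) - 120)/4 = ½ + ((Y² + Y²) - 120)/4 = ½ + (2*Y² - 120)/4 = ½ + (-120 + 2*Y²)/4 = ½ + (-30 + Y²/2) = -59/2 + Y²/2)
(w(-144) + 12582) - 26069 = ((-59/2 + (½)*(-144)²) + 12582) - 26069 = ((-59/2 + (½)*20736) + 12582) - 26069 = ((-59/2 + 10368) + 12582) - 26069 = (20677/2 + 12582) - 26069 = 45841/2 - 26069 = -6297/2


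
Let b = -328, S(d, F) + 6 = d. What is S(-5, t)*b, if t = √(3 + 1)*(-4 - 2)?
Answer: 3608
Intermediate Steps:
t = -12 (t = √4*(-6) = 2*(-6) = -12)
S(d, F) = -6 + d
S(-5, t)*b = (-6 - 5)*(-328) = -11*(-328) = 3608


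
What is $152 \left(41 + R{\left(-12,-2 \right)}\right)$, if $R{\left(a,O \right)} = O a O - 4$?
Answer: $-1672$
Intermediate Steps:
$R{\left(a,O \right)} = -4 + a O^{2}$ ($R{\left(a,O \right)} = a O^{2} - 4 = -4 + a O^{2}$)
$152 \left(41 + R{\left(-12,-2 \right)}\right) = 152 \left(41 - \left(4 + 12 \left(-2\right)^{2}\right)\right) = 152 \left(41 - 52\right) = 152 \left(-11\right) = -1672$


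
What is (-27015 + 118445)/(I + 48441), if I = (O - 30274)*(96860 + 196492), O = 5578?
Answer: -91430/7244572551 ≈ -1.2620e-5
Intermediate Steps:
I = -7244620992 (I = (5578 - 30274)*(96860 + 196492) = -24696*293352 = -7244620992)
(-27015 + 118445)/(I + 48441) = (-27015 + 118445)/(-7244620992 + 48441) = 91430/(-7244572551) = 91430*(-1/7244572551) = -91430/7244572551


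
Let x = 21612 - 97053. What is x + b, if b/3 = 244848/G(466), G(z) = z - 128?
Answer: -12382257/169 ≈ -73268.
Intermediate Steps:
G(z) = -128 + z
b = 367272/169 (b = 3*(244848/(-128 + 466)) = 3*(244848/338) = 3*(244848*(1/338)) = 3*(122424/169) = 367272/169 ≈ 2173.2)
x = -75441
x + b = -75441 + 367272/169 = -12382257/169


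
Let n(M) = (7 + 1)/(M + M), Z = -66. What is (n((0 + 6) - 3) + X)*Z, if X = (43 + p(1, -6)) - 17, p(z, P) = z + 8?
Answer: -2398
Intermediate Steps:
p(z, P) = 8 + z
n(M) = 4/M (n(M) = 8/((2*M)) = 8*(1/(2*M)) = 4/M)
X = 35 (X = (43 + (8 + 1)) - 17 = (43 + 9) - 17 = 52 - 17 = 35)
(n((0 + 6) - 3) + X)*Z = (4/((0 + 6) - 3) + 35)*(-66) = (4/(6 - 3) + 35)*(-66) = (4/3 + 35)*(-66) = (109/3)*(-66) = -2398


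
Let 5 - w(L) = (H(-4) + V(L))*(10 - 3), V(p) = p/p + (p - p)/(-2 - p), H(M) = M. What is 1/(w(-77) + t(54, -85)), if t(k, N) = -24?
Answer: ½ ≈ 0.50000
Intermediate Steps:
V(p) = 1 (V(p) = 1 + 0/(-2 - p) = 1 + 0 = 1)
w(L) = 26 (w(L) = 5 - (-4 + 1)*(10 - 3) = 5 - (-3)*7 = 5 - 1*(-21) = 5 + 21 = 26)
1/(w(-77) + t(54, -85)) = 1/(26 - 24) = 1/2 = ½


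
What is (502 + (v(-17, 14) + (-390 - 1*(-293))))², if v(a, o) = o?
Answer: 175561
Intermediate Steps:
(502 + (v(-17, 14) + (-390 - 1*(-293))))² = (502 + (14 + (-390 - 1*(-293))))² = (502 + (14 + (-390 + 293)))² = (502 + (14 - 97))² = (502 - 83)² = 419² = 175561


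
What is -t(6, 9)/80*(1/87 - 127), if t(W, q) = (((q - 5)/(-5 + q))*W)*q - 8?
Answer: 31763/435 ≈ 73.018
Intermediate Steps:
t(W, q) = -8 + W*q (t(W, q) = (((-5 + q)/(-5 + q))*W)*q - 8 = (1*W)*q - 8 = W*q - 8 = -8 + W*q)
-t(6, 9)/80*(1/87 - 127) = -(-8 + 6*9)/80*(1/87 - 127) = -(-8 + 54)*(1/80)*(1/87 - 127) = -46*(1/80)*(-11048)/87 = -23*(-11048)/(40*87) = -1*(-31763/435) = 31763/435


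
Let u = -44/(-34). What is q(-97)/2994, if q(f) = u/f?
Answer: -11/2468553 ≈ -4.4561e-6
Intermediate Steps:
u = 22/17 (u = -44*(-1/34) = 22/17 ≈ 1.2941)
q(f) = 22/(17*f)
q(-97)/2994 = ((22/17)/(-97))/2994 = ((22/17)*(-1/97))*(1/2994) = -22/1649*1/2994 = -11/2468553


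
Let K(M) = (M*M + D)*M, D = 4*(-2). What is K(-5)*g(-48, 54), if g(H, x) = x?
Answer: -4590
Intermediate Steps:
D = -8
K(M) = M*(-8 + M²) (K(M) = (M*M - 8)*M = (M² - 8)*M = (-8 + M²)*M = M*(-8 + M²))
K(-5)*g(-48, 54) = -5*(-8 + (-5)²)*54 = -5*(-8 + 25)*54 = -5*17*54 = -85*54 = -4590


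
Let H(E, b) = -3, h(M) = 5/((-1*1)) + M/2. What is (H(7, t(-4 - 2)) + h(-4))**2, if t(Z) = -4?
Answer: 100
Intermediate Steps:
h(M) = -5 + M/2 (h(M) = 5/(-1) + M*(1/2) = 5*(-1) + M/2 = -5 + M/2)
(H(7, t(-4 - 2)) + h(-4))**2 = (-3 + (-5 + (1/2)*(-4)))**2 = (-3 + (-5 - 2))**2 = (-3 - 7)**2 = (-10)**2 = 100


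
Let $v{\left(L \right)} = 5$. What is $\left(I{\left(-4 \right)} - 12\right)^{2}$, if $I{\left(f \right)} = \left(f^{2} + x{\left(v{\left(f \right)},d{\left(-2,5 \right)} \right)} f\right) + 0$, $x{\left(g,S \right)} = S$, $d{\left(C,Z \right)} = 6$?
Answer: $400$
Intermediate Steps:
$I{\left(f \right)} = f^{2} + 6 f$ ($I{\left(f \right)} = \left(f^{2} + 6 f\right) + 0 = f^{2} + 6 f$)
$\left(I{\left(-4 \right)} - 12\right)^{2} = \left(- 4 \left(6 - 4\right) - 12\right)^{2} = \left(\left(-4\right) 2 - 12\right)^{2} = \left(-8 - 12\right)^{2} = \left(-20\right)^{2} = 400$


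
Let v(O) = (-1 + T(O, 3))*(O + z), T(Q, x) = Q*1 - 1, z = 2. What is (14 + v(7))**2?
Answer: 3481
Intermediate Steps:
T(Q, x) = -1 + Q (T(Q, x) = Q - 1 = -1 + Q)
v(O) = (-2 + O)*(2 + O) (v(O) = (-1 + (-1 + O))*(O + 2) = (-2 + O)*(2 + O))
(14 + v(7))**2 = (14 + (-4 + 7**2))**2 = (14 + (-4 + 49))**2 = (14 + 45)**2 = 59**2 = 3481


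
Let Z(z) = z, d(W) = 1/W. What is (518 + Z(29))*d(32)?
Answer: 547/32 ≈ 17.094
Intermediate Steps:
(518 + Z(29))*d(32) = (518 + 29)/32 = 547*(1/32) = 547/32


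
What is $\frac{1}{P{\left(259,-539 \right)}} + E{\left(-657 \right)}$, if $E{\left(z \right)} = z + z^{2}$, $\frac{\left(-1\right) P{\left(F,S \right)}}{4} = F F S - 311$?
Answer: $\frac{62333459256961}{144627880} \approx 4.3099 \cdot 10^{5}$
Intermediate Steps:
$P{\left(F,S \right)} = 1244 - 4 S F^{2}$ ($P{\left(F,S \right)} = - 4 \left(F F S - 311\right) = - 4 \left(F^{2} S - 311\right) = - 4 \left(S F^{2} - 311\right) = - 4 \left(-311 + S F^{2}\right) = 1244 - 4 S F^{2}$)
$\frac{1}{P{\left(259,-539 \right)}} + E{\left(-657 \right)} = \frac{1}{1244 - - 2156 \cdot 259^{2}} - 657 \left(1 - 657\right) = \frac{1}{1244 - \left(-2156\right) 67081} - -430992 = \frac{1}{1244 + 144626636} + 430992 = \frac{1}{144627880} + 430992 = \frac{62333459256961}{144627880}$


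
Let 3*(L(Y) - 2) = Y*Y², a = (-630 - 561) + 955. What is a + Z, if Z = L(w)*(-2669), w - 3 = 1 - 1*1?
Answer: -29595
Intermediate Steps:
w = 3 (w = 3 + (1 - 1*1) = 3 + (1 - 1) = 3 + 0 = 3)
a = -236 (a = -1191 + 955 = -236)
L(Y) = 2 + Y³/3 (L(Y) = 2 + (Y*Y²)/3 = 2 + Y³/3)
Z = -29359 (Z = (2 + (⅓)*3³)*(-2669) = (2 + (⅓)*27)*(-2669) = (2 + 9)*(-2669) = 11*(-2669) = -29359)
a + Z = -236 - 29359 = -29595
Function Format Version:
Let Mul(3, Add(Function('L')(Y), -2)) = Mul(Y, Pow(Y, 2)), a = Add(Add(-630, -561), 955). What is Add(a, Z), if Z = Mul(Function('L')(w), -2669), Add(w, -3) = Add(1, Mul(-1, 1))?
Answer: -29595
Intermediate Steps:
w = 3 (w = Add(3, Add(1, Mul(-1, 1))) = Add(3, Add(1, -1)) = Add(3, 0) = 3)
a = -236 (a = Add(-1191, 955) = -236)
Function('L')(Y) = Add(2, Mul(Rational(1, 3), Pow(Y, 3))) (Function('L')(Y) = Add(2, Mul(Rational(1, 3), Mul(Y, Pow(Y, 2)))) = Add(2, Mul(Rational(1, 3), Pow(Y, 3))))
Z = -29359 (Z = Mul(Add(2, Mul(Rational(1, 3), Pow(3, 3))), -2669) = Mul(Add(2, Mul(Rational(1, 3), 27)), -2669) = Mul(Add(2, 9), -2669) = Mul(11, -2669) = -29359)
Add(a, Z) = Add(-236, -29359) = -29595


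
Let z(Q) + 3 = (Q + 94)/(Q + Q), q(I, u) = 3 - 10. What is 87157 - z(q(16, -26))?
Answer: 1220327/14 ≈ 87166.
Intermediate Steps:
q(I, u) = -7
z(Q) = -3 + (94 + Q)/(2*Q) (z(Q) = -3 + (Q + 94)/(Q + Q) = -3 + (94 + Q)/((2*Q)) = -3 + (94 + Q)*(1/(2*Q)) = -3 + (94 + Q)/(2*Q))
87157 - z(q(16, -26)) = 87157 - (-5/2 + 47/(-7)) = 87157 - (-5/2 + 47*(-⅐)) = 87157 - (-5/2 - 47/7) = 87157 - 1*(-129/14) = 87157 + 129/14 = 1220327/14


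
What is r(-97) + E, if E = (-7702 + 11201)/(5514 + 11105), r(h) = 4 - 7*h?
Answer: 11354276/16619 ≈ 683.21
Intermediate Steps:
E = 3499/16619 ≈ 0.21054
r(-97) + E = (4 - 7*(-97)) + 3499/16619 = (4 + 679) + 3499/16619 = 683 + 3499/16619 = 11354276/16619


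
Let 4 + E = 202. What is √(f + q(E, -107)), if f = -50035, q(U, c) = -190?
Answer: 35*I*√41 ≈ 224.11*I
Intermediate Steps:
E = 198 (E = -4 + 202 = 198)
√(f + q(E, -107)) = √(-50035 - 190) = √(-50225) = 35*I*√41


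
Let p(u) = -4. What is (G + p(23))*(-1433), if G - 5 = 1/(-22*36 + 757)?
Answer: -48722/35 ≈ -1392.1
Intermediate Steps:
G = 174/35 (G = 5 + 1/(-22*36 + 757) = 5 + 1/(-792 + 757) = 5 + 1/(-35) = 5 - 1/35 = 174/35 ≈ 4.9714)
(G + p(23))*(-1433) = (174/35 - 4)*(-1433) = (34/35)*(-1433) = -48722/35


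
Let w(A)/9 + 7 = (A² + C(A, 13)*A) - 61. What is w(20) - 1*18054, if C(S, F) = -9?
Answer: -16686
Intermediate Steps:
w(A) = -612 - 81*A + 9*A² (w(A) = -63 + 9*((A² - 9*A) - 61) = -63 + 9*(-61 + A² - 9*A) = -63 + (-549 - 81*A + 9*A²) = -612 - 81*A + 9*A²)
w(20) - 1*18054 = (-612 - 81*20 + 9*20²) - 1*18054 = (-612 - 1620 + 9*400) - 18054 = (-612 - 1620 + 3600) - 18054 = 1368 - 18054 = -16686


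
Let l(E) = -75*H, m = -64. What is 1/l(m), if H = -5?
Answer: 1/375 ≈ 0.0026667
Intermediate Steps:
l(E) = 375 (l(E) = -75*(-5) = 375)
1/l(m) = 1/375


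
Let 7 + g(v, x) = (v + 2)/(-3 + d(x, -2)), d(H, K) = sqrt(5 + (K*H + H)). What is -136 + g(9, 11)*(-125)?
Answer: 1014 + 275*I*sqrt(6)/3 ≈ 1014.0 + 224.54*I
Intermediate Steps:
d(H, K) = sqrt(5 + H + H*K) (d(H, K) = sqrt(5 + (H*K + H)) = sqrt(5 + (H + H*K)) = sqrt(5 + H + H*K))
g(v, x) = -7 + (2 + v)/(-3 + sqrt(5 - x)) (g(v, x) = -7 + (v + 2)/(-3 + sqrt(5 + x + x*(-2))) = -7 + (2 + v)/(-3 + sqrt(5 + x - 2*x)) = -7 + (2 + v)/(-3 + sqrt(5 - x)))
-136 + g(9, 11)*(-125) = -136 + ((23 + 9 - 7*sqrt(5 - 1*11))/(-3 + sqrt(5 - 1*11)))*(-125) = -136 + ((23 + 9 - 7*sqrt(5 - 11))/(-3 + sqrt(5 - 11)))*(-125) = -136 + ((23 + 9 - 7*I*sqrt(6))/(-3 + sqrt(-6)))*(-125) = -136 + ((23 + 9 - 7*I*sqrt(6))/(-3 + I*sqrt(6)))*(-125) = -136 + ((32 - 7*I*sqrt(6))/(-3 + I*sqrt(6)))*(-125) = -136 - 125*(32 - 7*I*sqrt(6))/(-3 + I*sqrt(6))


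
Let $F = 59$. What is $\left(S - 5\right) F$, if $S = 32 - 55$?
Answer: $-1652$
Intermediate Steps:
$S = -23$
$\left(S - 5\right) F = \left(-23 - 5\right) 59 = \left(-28\right) 59 = -1652$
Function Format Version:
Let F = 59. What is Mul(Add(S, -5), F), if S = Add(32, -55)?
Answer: -1652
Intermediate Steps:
S = -23
Mul(Add(S, -5), F) = Mul(Add(-23, -5), 59) = Mul(-28, 59) = -1652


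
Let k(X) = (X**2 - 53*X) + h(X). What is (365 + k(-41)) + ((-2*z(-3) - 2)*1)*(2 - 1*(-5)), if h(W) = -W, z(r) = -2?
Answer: 4274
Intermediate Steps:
k(X) = X**2 - 54*X (k(X) = (X**2 - 53*X) - X = X**2 - 54*X)
(365 + k(-41)) + ((-2*z(-3) - 2)*1)*(2 - 1*(-5)) = (365 - 41*(-54 - 41)) + ((-2*(-2) - 2)*1)*(2 - 1*(-5)) = (365 - 41*(-95)) + ((4 - 2)*1)*(2 + 5) = (365 + 3895) + (2*1)*7 = 4260 + 2*7 = 4260 + 14 = 4274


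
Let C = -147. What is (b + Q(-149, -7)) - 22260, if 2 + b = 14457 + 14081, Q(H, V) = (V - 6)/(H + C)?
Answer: 1857709/296 ≈ 6276.0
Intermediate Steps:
Q(H, V) = (-6 + V)/(-147 + H) (Q(H, V) = (V - 6)/(H - 147) = (-6 + V)/(-147 + H))
b = 28536 (b = -2 + (14457 + 14081) = -2 + 28538 = 28536)
(b + Q(-149, -7)) - 22260 = (28536 + (-6 - 7)/(-147 - 149)) - 22260 = (28536 - 13/(-296)) - 22260 = (28536 - 1/296*(-13)) - 22260 = (28536 + 13/296) - 22260 = 8446669/296 - 22260 = 1857709/296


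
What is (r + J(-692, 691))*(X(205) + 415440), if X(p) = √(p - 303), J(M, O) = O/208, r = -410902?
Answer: -2219148707625/13 - 598268475*I*√2/208 ≈ -1.707e+11 - 4.0677e+6*I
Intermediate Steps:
J(M, O) = O/208 (J(M, O) = O*(1/208) = O/208)
X(p) = √(-303 + p)
(r + J(-692, 691))*(X(205) + 415440) = (-410902 + (1/208)*691)*(√(-303 + 205) + 415440) = (-410902 + 691/208)*(√(-98) + 415440) = -85466925*(7*I*√2 + 415440)/208 = -85466925*(415440 + 7*I*√2)/208 = -2219148707625/13 - 598268475*I*√2/208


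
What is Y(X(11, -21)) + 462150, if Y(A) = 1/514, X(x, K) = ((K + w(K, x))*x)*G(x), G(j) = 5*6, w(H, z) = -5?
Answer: 237545101/514 ≈ 4.6215e+5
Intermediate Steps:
G(j) = 30
X(x, K) = 30*x*(-5 + K) (X(x, K) = ((K - 5)*x)*30 = ((-5 + K)*x)*30 = (x*(-5 + K))*30 = 30*x*(-5 + K))
Y(A) = 1/514
Y(X(11, -21)) + 462150 = 1/514 + 462150 = 237545101/514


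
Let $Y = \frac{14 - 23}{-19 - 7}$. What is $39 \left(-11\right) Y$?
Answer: $- \frac{297}{2} \approx -148.5$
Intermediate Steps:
$Y = \frac{9}{26}$ ($Y = - \frac{9}{-26} = \left(-9\right) \left(- \frac{1}{26}\right) = \frac{9}{26} \approx 0.34615$)
$39 \left(-11\right) Y = 39 \left(-11\right) \frac{9}{26} = \left(-429\right) \frac{9}{26} = - \frac{297}{2}$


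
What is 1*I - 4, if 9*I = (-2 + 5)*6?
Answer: -2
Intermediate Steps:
I = 2 (I = ((-2 + 5)*6)/9 = (3*6)/9 = (⅑)*18 = 2)
1*I - 4 = 1*2 - 4 = 2 - 4 = -2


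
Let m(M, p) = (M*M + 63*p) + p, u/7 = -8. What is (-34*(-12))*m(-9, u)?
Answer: -1429224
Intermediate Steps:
u = -56 (u = 7*(-8) = -56)
m(M, p) = M**2 + 64*p (m(M, p) = (M**2 + 63*p) + p = M**2 + 64*p)
(-34*(-12))*m(-9, u) = (-34*(-12))*((-9)**2 + 64*(-56)) = 408*(81 - 3584) = 408*(-3503) = -1429224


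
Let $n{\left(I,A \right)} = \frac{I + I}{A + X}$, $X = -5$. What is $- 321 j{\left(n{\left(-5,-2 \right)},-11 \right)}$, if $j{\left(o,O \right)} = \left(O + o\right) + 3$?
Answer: $\frac{14766}{7} \approx 2109.4$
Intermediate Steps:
$n{\left(I,A \right)} = \frac{2 I}{-5 + A}$ ($n{\left(I,A \right)} = \frac{I + I}{A - 5} = \frac{2 I}{-5 + A}$)
$j{\left(o,O \right)} = 3 + O + o$
$- 321 j{\left(n{\left(-5,-2 \right)},-11 \right)} = - 321 \left(3 - 11 + 2 \left(-5\right) \frac{1}{-5 - 2}\right) = - 321 \left(3 - 11 + 2 \left(-5\right) \frac{1}{-7}\right) = - 321 \left(3 - 11 + 2 \left(-5\right) \left(- \frac{1}{7}\right)\right) = - 321 \left(3 - 11 + \frac{10}{7}\right) = \left(-321\right) \left(- \frac{46}{7}\right) = \frac{14766}{7}$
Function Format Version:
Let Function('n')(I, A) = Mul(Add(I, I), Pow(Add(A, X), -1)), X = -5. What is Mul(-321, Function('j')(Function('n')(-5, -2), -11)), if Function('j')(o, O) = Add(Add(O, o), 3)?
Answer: Rational(14766, 7) ≈ 2109.4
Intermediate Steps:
Function('n')(I, A) = Mul(2, I, Pow(Add(-5, A), -1)) (Function('n')(I, A) = Mul(Add(I, I), Pow(Add(A, -5), -1)) = Mul(Mul(2, I), Pow(Add(-5, A), -1)) = Mul(2, I, Pow(Add(-5, A), -1)))
Function('j')(o, O) = Add(3, O, o)
Mul(-321, Function('j')(Function('n')(-5, -2), -11)) = Mul(-321, Add(3, -11, Mul(2, -5, Pow(Add(-5, -2), -1)))) = Mul(-321, Add(3, -11, Mul(2, -5, Pow(-7, -1)))) = Mul(-321, Add(3, -11, Mul(2, -5, Rational(-1, 7)))) = Mul(-321, Add(3, -11, Rational(10, 7))) = Mul(-321, Rational(-46, 7)) = Rational(14766, 7)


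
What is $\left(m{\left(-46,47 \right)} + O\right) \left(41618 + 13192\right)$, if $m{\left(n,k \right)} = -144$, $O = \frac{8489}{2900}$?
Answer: $- \frac{77321979}{10} \approx -7.7322 \cdot 10^{6}$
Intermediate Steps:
$O = \frac{8489}{2900}$ ($O = 8489 \cdot \frac{1}{2900} = \frac{8489}{2900} \approx 2.9272$)
$\left(m{\left(-46,47 \right)} + O\right) \left(41618 + 13192\right) = \left(-144 + \frac{8489}{2900}\right) \left(41618 + 13192\right) = \left(- \frac{409111}{2900}\right) 54810 = - \frac{77321979}{10}$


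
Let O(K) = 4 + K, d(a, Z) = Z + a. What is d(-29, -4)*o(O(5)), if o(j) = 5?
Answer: -165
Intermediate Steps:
d(-29, -4)*o(O(5)) = (-4 - 29)*5 = -33*5 = -165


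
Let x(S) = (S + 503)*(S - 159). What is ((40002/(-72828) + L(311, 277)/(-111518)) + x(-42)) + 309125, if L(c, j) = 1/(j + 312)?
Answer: 43145150286212773/199318407519 ≈ 2.1646e+5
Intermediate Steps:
x(S) = (-159 + S)*(503 + S) (x(S) = (503 + S)*(-159 + S) = (-159 + S)*(503 + S))
L(c, j) = 1/(312 + j)
((40002/(-72828) + L(311, 277)/(-111518)) + x(-42)) + 309125 = ((40002/(-72828) + 1/((312 + 277)*(-111518))) + (-79977 + (-42)² + 344*(-42))) + 309125 = ((40002*(-1/72828) - 1/111518/589) + (-79977 + 1764 - 14448)) + 309125 = ((-6667/12138 + (1/589)*(-1/111518)) - 92661) + 309125 = ((-6667/12138 - 1/65684102) - 92661) + 309125 = (-109478980043/199318407519 - 92661) + 309125 = -18469152438098102/199318407519 + 309125 = 43145150286212773/199318407519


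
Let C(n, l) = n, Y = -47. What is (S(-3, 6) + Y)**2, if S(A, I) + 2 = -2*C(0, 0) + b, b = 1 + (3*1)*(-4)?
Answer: 3600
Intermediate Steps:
b = -11 (b = 1 + 3*(-4) = 1 - 12 = -11)
S(A, I) = -13 (S(A, I) = -2 + (-2*0 - 11) = -2 + (0 - 11) = -2 - 11 = -13)
(S(-3, 6) + Y)**2 = (-13 - 47)**2 = (-60)**2 = 3600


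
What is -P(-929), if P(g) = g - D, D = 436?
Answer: 1365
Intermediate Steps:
P(g) = -436 + g (P(g) = g - 1*436 = g - 436 = -436 + g)
-P(-929) = -(-436 - 929) = -1*(-1365) = 1365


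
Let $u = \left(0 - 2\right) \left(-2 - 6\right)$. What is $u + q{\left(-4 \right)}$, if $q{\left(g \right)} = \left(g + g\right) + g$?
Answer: $4$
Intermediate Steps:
$q{\left(g \right)} = 3 g$ ($q{\left(g \right)} = 2 g + g = 3 g$)
$u = 16$ ($u = \left(-2\right) \left(-8\right) = 16$)
$u + q{\left(-4 \right)} = 16 + 3 \left(-4\right) = 16 - 12 = 4$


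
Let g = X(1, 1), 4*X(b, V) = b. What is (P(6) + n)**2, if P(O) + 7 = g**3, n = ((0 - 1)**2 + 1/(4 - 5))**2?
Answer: 199809/4096 ≈ 48.781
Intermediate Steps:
X(b, V) = b/4
g = 1/4 (g = (1/4)*1 = 1/4 ≈ 0.25000)
n = 0 (n = ((-1)**2 + 1/(-1))**2 = (1 - 1)**2 = 0**2 = 0)
P(O) = -447/64 (P(O) = -7 + (1/4)**3 = -7 + 1/64 = -447/64)
(P(6) + n)**2 = (-447/64 + 0)**2 = (-447/64)**2 = 199809/4096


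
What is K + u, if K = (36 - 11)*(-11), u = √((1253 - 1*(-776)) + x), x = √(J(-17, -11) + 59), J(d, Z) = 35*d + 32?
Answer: -275 + √(2029 + 6*I*√14) ≈ -229.95 + 0.24919*I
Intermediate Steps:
J(d, Z) = 32 + 35*d
x = 6*I*√14 (x = √((32 + 35*(-17)) + 59) = √((32 - 595) + 59) = √(-563 + 59) = √(-504) = 6*I*√14 ≈ 22.45*I)
u = √(2029 + 6*I*√14) (u = √((1253 - 1*(-776)) + 6*I*√14) = √((1253 + 776) + 6*I*√14) = √(2029 + 6*I*√14) ≈ 45.045 + 0.2492*I)
K = -275 (K = 25*(-11) = -275)
K + u = -275 + √(2029 + 6*I*√14)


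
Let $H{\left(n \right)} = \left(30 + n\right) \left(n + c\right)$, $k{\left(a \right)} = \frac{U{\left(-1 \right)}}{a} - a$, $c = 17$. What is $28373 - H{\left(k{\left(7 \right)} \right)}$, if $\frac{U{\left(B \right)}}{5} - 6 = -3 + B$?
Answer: $\frac{1376597}{49} \approx 28094.0$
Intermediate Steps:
$U{\left(B \right)} = 15 + 5 B$ ($U{\left(B \right)} = 30 + 5 \left(-3 + B\right) = 30 + \left(-15 + 5 B\right) = 15 + 5 B$)
$k{\left(a \right)} = - a + \frac{10}{a}$ ($k{\left(a \right)} = \frac{15 + 5 \left(-1\right)}{a} - a = \frac{15 - 5}{a} - a = \frac{10}{a} - a = - a + \frac{10}{a}$)
$H{\left(n \right)} = \left(17 + n\right) \left(30 + n\right)$ ($H{\left(n \right)} = \left(30 + n\right) \left(n + 17\right) = \left(30 + n\right) \left(17 + n\right) = \left(17 + n\right) \left(30 + n\right)$)
$28373 - H{\left(k{\left(7 \right)} \right)} = 28373 - \left(510 + \left(\left(-1\right) 7 + \frac{10}{7}\right)^{2} + 47 \left(\left(-1\right) 7 + \frac{10}{7}\right)\right) = 28373 - \left(510 + \left(-7 + 10 \cdot \frac{1}{7}\right)^{2} + 47 \left(-7 + 10 \cdot \frac{1}{7}\right)\right) = 28373 - \left(510 + \left(-7 + \frac{10}{7}\right)^{2} + 47 \left(-7 + \frac{10}{7}\right)\right) = 28373 - \left(510 + \left(- \frac{39}{7}\right)^{2} + 47 \left(- \frac{39}{7}\right)\right) = 28373 - \left(510 + \frac{1521}{49} - \frac{1833}{7}\right) = 28373 - \frac{13680}{49} = \frac{1376597}{49}$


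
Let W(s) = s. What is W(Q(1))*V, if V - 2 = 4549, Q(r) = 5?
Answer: 22755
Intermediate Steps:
V = 4551 (V = 2 + 4549 = 4551)
W(Q(1))*V = 5*4551 = 22755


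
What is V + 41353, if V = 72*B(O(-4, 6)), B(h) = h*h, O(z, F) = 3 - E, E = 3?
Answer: 41353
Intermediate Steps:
O(z, F) = 0 (O(z, F) = 3 - 1*3 = 3 - 3 = 0)
B(h) = h²
V = 0 (V = 72*0² = 72*0 = 0)
V + 41353 = 0 + 41353 = 41353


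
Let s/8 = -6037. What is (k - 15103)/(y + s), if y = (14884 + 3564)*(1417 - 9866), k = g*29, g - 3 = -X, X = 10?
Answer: 2551/25985908 ≈ 9.8169e-5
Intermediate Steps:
s = -48296 (s = 8*(-6037) = -48296)
g = -7 (g = 3 - 1*10 = 3 - 10 = -7)
k = -203 (k = -7*29 = -203)
y = -155867152 (y = 18448*(-8449) = -155867152)
(k - 15103)/(y + s) = (-203 - 15103)/(-155867152 - 48296) = -15306/(-155915448) = -15306*(-1/155915448) = 2551/25985908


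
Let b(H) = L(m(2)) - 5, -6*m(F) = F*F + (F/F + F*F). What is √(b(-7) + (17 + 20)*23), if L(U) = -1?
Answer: 13*√5 ≈ 29.069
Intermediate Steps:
m(F) = -⅙ - F²/3 (m(F) = -(F*F + (F/F + F*F))/6 = -(F² + (1 + F²))/6 = -(1 + 2*F²)/6 = -⅙ - F²/3)
b(H) = -6 (b(H) = -1 - 5 = -6)
√(b(-7) + (17 + 20)*23) = √(-6 + (17 + 20)*23) = √(-6 + 37*23) = √(-6 + 851) = √845 = 13*√5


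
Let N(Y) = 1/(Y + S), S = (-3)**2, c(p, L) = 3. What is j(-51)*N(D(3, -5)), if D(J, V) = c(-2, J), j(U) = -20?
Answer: -5/3 ≈ -1.6667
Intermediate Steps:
D(J, V) = 3
S = 9
N(Y) = 1/(9 + Y) (N(Y) = 1/(Y + 9) = 1/(9 + Y))
j(-51)*N(D(3, -5)) = -20/(9 + 3) = -20/12 = -20*1/12 = -5/3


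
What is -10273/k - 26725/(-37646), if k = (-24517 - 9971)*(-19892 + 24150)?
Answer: 1962475210879/2764155742992 ≈ 0.70997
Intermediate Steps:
k = -146849904 (k = -34488*4258 = -146849904)
-10273/k - 26725/(-37646) = -10273/(-146849904) - 26725/(-37646) = -10273*(-1/146849904) - 26725*(-1/37646) = 10273/146849904 + 26725/37646 = 1962475210879/2764155742992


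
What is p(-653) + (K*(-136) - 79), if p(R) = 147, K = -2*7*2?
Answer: 3876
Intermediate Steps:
K = -28 (K = -14*2 = -28)
p(-653) + (K*(-136) - 79) = 147 + (-28*(-136) - 79) = 147 + (3808 - 79) = 147 + 3729 = 3876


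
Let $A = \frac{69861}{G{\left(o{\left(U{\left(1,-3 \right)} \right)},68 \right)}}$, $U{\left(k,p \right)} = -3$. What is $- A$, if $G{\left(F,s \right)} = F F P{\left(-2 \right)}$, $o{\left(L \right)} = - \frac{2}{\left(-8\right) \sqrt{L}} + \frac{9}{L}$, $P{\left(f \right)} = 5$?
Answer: $\frac{3353328 i}{5 \left(- 431 i + 24 \sqrt{3}\right)} \approx -1541.7 + 148.7 i$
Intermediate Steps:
$o{\left(L \right)} = \frac{9}{L} + \frac{1}{4 \sqrt{L}}$ ($o{\left(L \right)} = - 2 \left(- \frac{1}{8 \sqrt{L}}\right) + \frac{9}{L} = \frac{1}{4 \sqrt{L}} + \frac{9}{L} = \frac{9}{L} + \frac{1}{4 \sqrt{L}}$)
$G{\left(F,s \right)} = 5 F^{2}$ ($G{\left(F,s \right)} = F F 5 = F^{2} \cdot 5 = 5 F^{2}$)
$A = \frac{69861}{5 \left(-3 - \frac{i \sqrt{3}}{12}\right)^{2}}$ ($A = \frac{69861}{5 \left(\frac{9}{-3} + \frac{1}{4 i \sqrt{3}}\right)^{2}} = \frac{69861}{5 \left(9 \left(- \frac{1}{3}\right) + \frac{\left(- \frac{1}{3}\right) i \sqrt{3}}{4}\right)^{2}} = \frac{69861}{5 \left(-3 - \frac{i \sqrt{3}}{12}\right)^{2}} \approx 1541.7 - 148.7 i$)
$- A = - \frac{10059984}{5 \left(36 + i \sqrt{3}\right)^{2}}$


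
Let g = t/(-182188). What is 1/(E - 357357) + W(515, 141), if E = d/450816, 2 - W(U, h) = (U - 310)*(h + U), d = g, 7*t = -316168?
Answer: -3453668724394501902066/25682035160566303 ≈ -1.3448e+5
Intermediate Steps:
t = -316168/7 (t = (1/7)*(-316168) = -316168/7 ≈ -45167.)
g = 79042/318829 (g = -316168/7/(-182188) = -316168/7*(-1/182188) = 79042/318829 ≈ 0.24791)
d = 79042/318829 ≈ 0.24791
W(U, h) = 2 - (-310 + U)*(U + h) (W(U, h) = 2 - (U - 310)*(h + U) = 2 - (-310 + U)*(U + h))
E = 39521/71866607232 (E = (79042/318829)/450816 = (79042/318829)*(1/450816) = 39521/71866607232 ≈ 5.4992e-7)
1/(E - 357357) + W(515, 141) = 1/(39521/71866607232 - 357357) + (2 - 1*515**2 + 310*515 + 310*141 - 1*515*141) = 1/(-25682035160566303/71866607232) + (2 - 1*265225 + 159650 + 43710 - 72615) = -71866607232/25682035160566303 + (2 - 265225 + 159650 + 43710 - 72615) = -71866607232/25682035160566303 - 134478 = -3453668724394501902066/25682035160566303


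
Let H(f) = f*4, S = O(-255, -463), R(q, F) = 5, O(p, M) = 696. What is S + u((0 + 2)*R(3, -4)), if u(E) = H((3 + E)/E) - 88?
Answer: 3066/5 ≈ 613.20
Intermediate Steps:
S = 696
H(f) = 4*f
u(E) = -88 + 4*(3 + E)/E (u(E) = 4*((3 + E)/E) - 88 = 4*(3 + E)/E - 88 = -88 + 4*(3 + E)/E)
S + u((0 + 2)*R(3, -4)) = 696 + (-84 + 12/(((0 + 2)*5))) = 696 + (-84 + 12/((2*5))) = 696 + (-84 + 12/10) = 696 + (-84 + 12*(⅒)) = 696 + (-84 + 6/5) = 696 - 414/5 = 3066/5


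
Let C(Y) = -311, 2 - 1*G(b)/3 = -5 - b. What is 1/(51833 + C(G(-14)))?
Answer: 1/51522 ≈ 1.9409e-5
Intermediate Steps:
G(b) = 21 + 3*b (G(b) = 6 - 3*(-5 - b) = 6 + (15 + 3*b) = 21 + 3*b)
1/(51833 + C(G(-14))) = 1/(51833 - 311) = 1/51522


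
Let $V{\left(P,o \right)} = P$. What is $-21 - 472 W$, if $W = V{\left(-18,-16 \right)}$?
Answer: $8475$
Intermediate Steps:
$W = -18$
$-21 - 472 W = -21 - -8496 = -21 + 8496 = 8475$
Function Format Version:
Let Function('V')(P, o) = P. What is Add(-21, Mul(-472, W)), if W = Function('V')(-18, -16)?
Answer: 8475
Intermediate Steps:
W = -18
Add(-21, Mul(-472, W)) = Add(-21, Mul(-472, -18)) = Add(-21, 8496) = 8475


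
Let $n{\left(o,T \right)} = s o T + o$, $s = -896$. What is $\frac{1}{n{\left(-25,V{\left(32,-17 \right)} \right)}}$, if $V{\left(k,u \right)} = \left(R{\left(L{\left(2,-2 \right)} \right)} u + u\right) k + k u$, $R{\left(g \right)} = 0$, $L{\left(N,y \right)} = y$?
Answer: $- \frac{1}{24371225} \approx -4.1032 \cdot 10^{-8}$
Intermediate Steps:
$V{\left(k,u \right)} = 2 k u$ ($V{\left(k,u \right)} = \left(0 u + u\right) k + k u = \left(0 + u\right) k + k u = u k + k u = k u + k u = 2 k u$)
$n{\left(o,T \right)} = o - 896 T o$ ($n{\left(o,T \right)} = - 896 o T + o = - 896 T o + o = o - 896 T o$)
$\frac{1}{n{\left(-25,V{\left(32,-17 \right)} \right)}} = \frac{1}{\left(-25\right) \left(1 - 896 \cdot 2 \cdot 32 \left(-17\right)\right)} = \frac{1}{\left(-25\right) \left(1 - -974848\right)} = \frac{1}{\left(-25\right) \left(1 + 974848\right)} = \frac{1}{\left(-25\right) 974849} = \frac{1}{-24371225} = - \frac{1}{24371225}$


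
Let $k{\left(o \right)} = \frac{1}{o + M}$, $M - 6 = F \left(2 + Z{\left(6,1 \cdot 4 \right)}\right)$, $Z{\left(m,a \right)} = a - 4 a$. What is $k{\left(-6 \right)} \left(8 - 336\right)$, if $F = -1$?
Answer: $- \frac{164}{5} \approx -32.8$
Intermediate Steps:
$Z{\left(m,a \right)} = - 3 a$
$M = 16$ ($M = 6 - \left(2 - 3 \cdot 1 \cdot 4\right) = 6 - \left(2 - 12\right) = 6 - -10 = 6 + 10 = 16$)
$k{\left(o \right)} = \frac{1}{16 + o}$ ($k{\left(o \right)} = \frac{1}{o + 16} = \frac{1}{16 + o}$)
$k{\left(-6 \right)} \left(8 - 336\right) = \frac{8 - 336}{16 - 6} = \frac{8 - 336}{10} = \frac{1}{10} \left(-328\right) = - \frac{164}{5}$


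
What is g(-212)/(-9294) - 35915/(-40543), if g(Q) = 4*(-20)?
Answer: 168518725/188403321 ≈ 0.89446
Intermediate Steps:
g(Q) = -80
g(-212)/(-9294) - 35915/(-40543) = -80/(-9294) - 35915/(-40543) = -80*(-1/9294) - 35915*(-1/40543) = 40/4647 + 35915/40543 = 168518725/188403321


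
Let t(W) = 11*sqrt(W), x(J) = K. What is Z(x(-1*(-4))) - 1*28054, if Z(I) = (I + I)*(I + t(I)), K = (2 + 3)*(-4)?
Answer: -27254 - 880*I*sqrt(5) ≈ -27254.0 - 1967.7*I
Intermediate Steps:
K = -20 (K = 5*(-4) = -20)
x(J) = -20
Z(I) = 2*I*(I + 11*sqrt(I)) (Z(I) = (I + I)*(I + 11*sqrt(I)) = (2*I)*(I + 11*sqrt(I)) = 2*I*(I + 11*sqrt(I)))
Z(x(-1*(-4))) - 1*28054 = 2*(-20)*(-20 + 11*sqrt(-20)) - 1*28054 = 2*(-20)*(-20 + 11*(2*I*sqrt(5))) - 28054 = 2*(-20)*(-20 + 22*I*sqrt(5)) - 28054 = (800 - 880*I*sqrt(5)) - 28054 = -27254 - 880*I*sqrt(5)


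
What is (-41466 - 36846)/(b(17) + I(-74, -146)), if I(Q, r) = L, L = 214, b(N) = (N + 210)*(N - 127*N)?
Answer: 19578/121505 ≈ 0.16113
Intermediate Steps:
b(N) = -126*N*(210 + N) (b(N) = (210 + N)*(-126*N) = -126*N*(210 + N))
I(Q, r) = 214
(-41466 - 36846)/(b(17) + I(-74, -146)) = (-41466 - 36846)/(-126*17*(210 + 17) + 214) = -78312/(-126*17*227 + 214) = -78312/(-486234 + 214) = -78312/(-486020) = -78312*(-1/486020) = 19578/121505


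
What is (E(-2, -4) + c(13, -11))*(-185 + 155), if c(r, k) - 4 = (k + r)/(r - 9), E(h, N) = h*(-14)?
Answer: -975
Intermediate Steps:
E(h, N) = -14*h
c(r, k) = 4 + (k + r)/(-9 + r) (c(r, k) = 4 + (k + r)/(r - 9) = 4 + (k + r)/(-9 + r))
(E(-2, -4) + c(13, -11))*(-185 + 155) = (-14*(-2) + (-36 - 11 + 5*13)/(-9 + 13))*(-185 + 155) = (28 + (-36 - 11 + 65)/4)*(-30) = (28 + (1/4)*18)*(-30) = (28 + 9/2)*(-30) = (65/2)*(-30) = -975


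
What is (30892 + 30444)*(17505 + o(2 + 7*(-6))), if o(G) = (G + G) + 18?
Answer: 1069883848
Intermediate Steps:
o(G) = 18 + 2*G (o(G) = 2*G + 18 = 18 + 2*G)
(30892 + 30444)*(17505 + o(2 + 7*(-6))) = (30892 + 30444)*(17505 + (18 + 2*(2 + 7*(-6)))) = 61336*(17505 + (18 + 2*(2 - 42))) = 61336*(17505 + (18 + 2*(-40))) = 61336*(17505 + (18 - 80)) = 61336*(17505 - 62) = 61336*17443 = 1069883848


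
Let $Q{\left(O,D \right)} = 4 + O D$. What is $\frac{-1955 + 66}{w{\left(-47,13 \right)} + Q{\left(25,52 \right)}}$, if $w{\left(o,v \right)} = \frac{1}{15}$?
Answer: $- \frac{28335}{19561} \approx -1.4485$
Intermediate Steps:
$w{\left(o,v \right)} = \frac{1}{15}$
$Q{\left(O,D \right)} = 4 + D O$
$\frac{-1955 + 66}{w{\left(-47,13 \right)} + Q{\left(25,52 \right)}} = \frac{-1955 + 66}{\frac{1}{15} + \left(4 + 52 \cdot 25\right)} = - \frac{1889}{\frac{1}{15} + \left(4 + 1300\right)} = - \frac{1889}{\frac{1}{15} + 1304} = - \frac{1889}{\frac{19561}{15}} = \left(-1889\right) \frac{15}{19561} = - \frac{28335}{19561}$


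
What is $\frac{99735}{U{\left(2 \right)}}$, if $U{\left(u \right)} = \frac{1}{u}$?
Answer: $199470$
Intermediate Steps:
$\frac{99735}{U{\left(2 \right)}} = \frac{99735}{\frac{1}{2}} = 99735 \frac{1}{\frac{1}{2}} = 99735 \cdot 2 = 199470$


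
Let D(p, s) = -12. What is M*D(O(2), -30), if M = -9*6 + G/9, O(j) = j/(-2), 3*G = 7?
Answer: 5804/9 ≈ 644.89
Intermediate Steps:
G = 7/3 (G = (1/3)*7 = 7/3 ≈ 2.3333)
O(j) = -j/2 (O(j) = j*(-1/2) = -j/2)
M = -1451/27 (M = -9*6 + (7/3)/9 = -54 + (7/3)*(1/9) = -54 + 7/27 = -1451/27 ≈ -53.741)
M*D(O(2), -30) = -1451/27*(-12) = 5804/9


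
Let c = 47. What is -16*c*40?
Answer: -30080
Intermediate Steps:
-16*c*40 = -16*47*40 = -752*40 = -30080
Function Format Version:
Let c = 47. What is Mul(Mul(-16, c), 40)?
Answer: -30080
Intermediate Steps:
Mul(Mul(-16, c), 40) = Mul(Mul(-16, 47), 40) = Mul(-752, 40) = -30080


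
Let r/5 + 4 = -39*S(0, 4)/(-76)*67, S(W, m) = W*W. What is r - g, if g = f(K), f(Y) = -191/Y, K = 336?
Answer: -6529/336 ≈ -19.432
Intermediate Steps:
S(W, m) = W²
g = -191/336 ≈ -0.56845
r = -20 (r = -20 + 5*(-39*0²/(-76)*67) = -20 + 5*(-0*(-1)/76*67) = -20 + 5*(-39*0*67) = -20 + 5*(0*67) = -20 + 5*0 = -20 + 0 = -20)
r - g = -20 - 1*(-191/336) = -20 + 191/336 = -6529/336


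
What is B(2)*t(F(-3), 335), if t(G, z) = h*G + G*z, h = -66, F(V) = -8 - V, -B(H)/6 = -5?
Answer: -40350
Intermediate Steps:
B(H) = 30 (B(H) = -6*(-5) = 30)
t(G, z) = -66*G + G*z
B(2)*t(F(-3), 335) = 30*((-8 - 1*(-3))*(-66 + 335)) = 30*((-8 + 3)*269) = 30*(-5*269) = 30*(-1345) = -40350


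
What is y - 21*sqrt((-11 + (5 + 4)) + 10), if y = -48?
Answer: -48 - 42*sqrt(2) ≈ -107.40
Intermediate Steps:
y - 21*sqrt((-11 + (5 + 4)) + 10) = -48 - 21*sqrt((-11 + (5 + 4)) + 10) = -48 - 21*sqrt((-11 + 9) + 10) = -48 - 21*sqrt(-2 + 10) = -48 - 42*sqrt(2)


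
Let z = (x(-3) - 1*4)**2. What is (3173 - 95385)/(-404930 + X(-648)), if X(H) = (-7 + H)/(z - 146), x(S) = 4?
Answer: 13462952/59119125 ≈ 0.22773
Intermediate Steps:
z = 0 (z = (4 - 1*4)**2 = (4 - 4)**2 = 0**2 = 0)
X(H) = 7/146 - H/146 (X(H) = (-7 + H)/(0 - 146) = (-7 + H)/(-146) = (-7 + H)*(-1/146) = 7/146 - H/146)
(3173 - 95385)/(-404930 + X(-648)) = (3173 - 95385)/(-404930 + (7/146 - 1/146*(-648))) = -92212/(-404930 + (7/146 + 324/73)) = -92212/(-404930 + 655/146) = -92212/(-59119125/146) = -92212*(-146/59119125) = 13462952/59119125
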